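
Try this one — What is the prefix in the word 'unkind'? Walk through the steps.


The word 'unkind' = 'un' (prefix) + 'kind' (root). The prefix is 'un'.

un


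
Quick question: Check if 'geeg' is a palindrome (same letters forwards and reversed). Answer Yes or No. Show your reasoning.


Forward: 'geeg'
Reversed: 'geeg'
They are identical.

Yes


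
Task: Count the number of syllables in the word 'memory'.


Break 'memory' into syllables: mem-o-ry -> mem | o | ry = 3 syllables

3 syllables


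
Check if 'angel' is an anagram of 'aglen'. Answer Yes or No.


Sorted letters of 'angel': 'aegln'
Sorted letters of 'aglen': 'aegln'
They match.

Yes


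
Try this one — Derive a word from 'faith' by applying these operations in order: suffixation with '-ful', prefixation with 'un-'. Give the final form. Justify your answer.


Step 1: Add suffix '-ful' to 'faith' = 'faithful'
Step 2: Add prefix 'un-' to 'faithful' = 'unfaithful'

unfaithful


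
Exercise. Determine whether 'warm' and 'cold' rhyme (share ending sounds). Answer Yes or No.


Rime (stressed vowel + following sounds) of 'warm': -arm = /ɔːrm/
Rime of 'cold': -old = /oʊld/
/ɔːrm/ and /oʊld/ are different ending sounds, so the words do not rhyme.

No


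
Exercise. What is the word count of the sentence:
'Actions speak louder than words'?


Split into words: Actions | speak | louder | than | words = 5 words.

5


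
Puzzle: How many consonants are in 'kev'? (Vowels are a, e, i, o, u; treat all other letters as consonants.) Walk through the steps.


Consonants in 'kev': k, v = 2 consonants.

2


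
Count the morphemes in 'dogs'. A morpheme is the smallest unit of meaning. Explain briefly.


Decomposition: dog (root) + -s (plural) = 2 morpheme(s)

2 morphemes


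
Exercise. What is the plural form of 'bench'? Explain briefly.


Apply rule: Add -es (sibilant/fricative ending). 'bench' becomes 'benches'.

benches


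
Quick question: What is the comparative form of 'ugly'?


Apply comparative formation (consonant + y: change y to i, add -er): 'ugly' -> 'uglier'.

uglier


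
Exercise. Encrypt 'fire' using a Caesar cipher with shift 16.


Shift each letter by 16: f -> v, i -> y, r -> h, e -> u. Result: 'vyhu'.

vyhu


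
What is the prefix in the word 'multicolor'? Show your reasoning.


The word 'multicolor' = 'multi' (prefix) + 'color' (root). The prefix is 'multi'.

multi


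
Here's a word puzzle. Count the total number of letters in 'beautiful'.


Spell out 'beautiful' and number each letter: b(1), e(2), a(3), u(4), t(5), i(6), f(7), u(8), l(9). Total: 9 letters.

9


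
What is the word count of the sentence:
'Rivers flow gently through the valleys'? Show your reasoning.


Split into words: Rivers | flow | gently | through | the | valleys = 6 words.

6


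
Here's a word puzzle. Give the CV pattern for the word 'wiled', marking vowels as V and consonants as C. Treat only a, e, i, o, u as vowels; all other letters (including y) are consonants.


Letter mapping: w = C, i = V, l = C, e = V, d = C.

CVCVC


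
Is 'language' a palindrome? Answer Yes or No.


Forward: 'language'
Reversed: 'egaugnal'
They differ.

No


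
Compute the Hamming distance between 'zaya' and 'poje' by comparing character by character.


Alignment:
Position 1: 'z' vs 'p' = DIFFER
Position 2: 'a' vs 'o' = DIFFER
Position 3: 'y' vs 'j' = DIFFER
Position 4: 'a' vs 'e' = DIFFER
Total differences: 4

4


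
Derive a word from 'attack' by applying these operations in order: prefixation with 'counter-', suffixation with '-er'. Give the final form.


Step 1: Add prefix 'counter-' to 'attack' = 'counterattack'
Step 2: Add suffix '-er' to 'counterattack' = 'counterattacker'

counterattacker


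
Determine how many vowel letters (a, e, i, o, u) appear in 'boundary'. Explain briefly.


Vowels in 'boundary': o, u, a = 3 vowels.

3


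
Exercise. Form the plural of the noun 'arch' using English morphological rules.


Apply rule: Add -es (sibilant/fricative ending). 'arch' becomes 'arches'.

arches


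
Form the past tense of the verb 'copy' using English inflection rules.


Apply rule: Change -y to -ied. 'copy' becomes 'copied'.

copied


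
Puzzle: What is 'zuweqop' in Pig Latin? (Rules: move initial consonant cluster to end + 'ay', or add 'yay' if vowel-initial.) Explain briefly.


'zuweqop': move consonant cluster 'z' to end and add 'ay': 'uweqopzay'.

uweqopzay


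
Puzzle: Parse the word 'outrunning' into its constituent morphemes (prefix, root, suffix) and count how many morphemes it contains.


Step 1: Identify prefix: 'out' (meaning: surpass)
Step 2: Identify root: 'run'
Step 3: Identify suffix(es): 'ing'
Decomposition: out- (prefix: surpass) + run (root) + -ing (suffix: ongoing action)
Total morphemes: 3

3 morphemes (out- (prefix: surpass) + run (root) + -ing (suffix: ongoing action))


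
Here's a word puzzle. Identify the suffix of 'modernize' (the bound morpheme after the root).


The word 'modernize' = 'modern' (root) + '-ize' (suffix). The suffix is '-ize'.

ize


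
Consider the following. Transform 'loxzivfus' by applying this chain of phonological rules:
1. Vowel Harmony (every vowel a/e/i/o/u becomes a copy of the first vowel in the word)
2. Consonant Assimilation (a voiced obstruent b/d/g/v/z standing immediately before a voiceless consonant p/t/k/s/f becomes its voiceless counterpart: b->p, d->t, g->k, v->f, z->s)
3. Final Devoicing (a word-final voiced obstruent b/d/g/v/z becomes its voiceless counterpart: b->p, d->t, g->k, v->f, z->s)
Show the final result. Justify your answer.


Starting form: 'loxzivfus'
Rule 1: Vowel Harmony: all vowels become 'o' (matching first vowel). 'loxzivfus' -> 'loxzovfos'
Rule 2: Consonant Assimilation: voiced obstruent before voiceless consonant becomes voiceless ('vf' -> 'ff'). 'loxzovfos' -> 'loxzoffos'
Rule 3: Final Devoicing: final consonant 's' is not one of the voiced obstruents b/d/g/v/z. No change.
Final form: 'loxzoffos'

loxzoffos


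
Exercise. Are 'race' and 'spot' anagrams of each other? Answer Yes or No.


Sorted letters of 'race': 'acer'
Sorted letters of 'spot': 'opst'
They do not match.

No


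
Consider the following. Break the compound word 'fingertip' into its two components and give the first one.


Split 'fingertip' into 'finger' + 'tip'. The first part is 'finger'.

finger


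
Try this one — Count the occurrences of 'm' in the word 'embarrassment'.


Letter 'm' in 'embarrassment': found at position(s) 2, 10 = 2 occurrence(s).

2


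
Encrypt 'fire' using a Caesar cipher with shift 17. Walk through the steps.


Shift each letter by 17: f -> w, i -> z, r -> i, e -> v. Result: 'wziv'.

wziv


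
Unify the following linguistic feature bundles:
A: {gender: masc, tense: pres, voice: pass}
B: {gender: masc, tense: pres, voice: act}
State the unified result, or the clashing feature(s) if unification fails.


Compare features:
gender: A=masc vs B=masc -> unified: masc
tense: A=pres vs B=pres -> unified: pres
voice: A=pass vs B=act -> CLASH
Clash detected on feature 'voice' (pass vs act); unification fails.

CLASH on 'voice' (pass vs act)


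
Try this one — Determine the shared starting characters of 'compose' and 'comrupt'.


Compare from the start: 3 characters match: 'com'. Mismatch at position 4: 'p' vs 'r'.

com


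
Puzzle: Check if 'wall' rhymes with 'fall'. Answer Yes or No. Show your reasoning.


Rime (stressed vowel + following sounds) of 'wall': -all = /ɔːl/
Rime of 'fall': -all = /ɔːl/
/ɔːl/ and /ɔːl/ are the same ending sound, so the words rhyme.

Yes


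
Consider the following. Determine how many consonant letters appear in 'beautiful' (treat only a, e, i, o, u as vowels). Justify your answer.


Consonants in 'beautiful': b, t, f, l = 4 consonants.

4


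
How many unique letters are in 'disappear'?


Unique letters in 'disappear': {a, d, e, i, p, r, s} = 7 distinct letters.

7


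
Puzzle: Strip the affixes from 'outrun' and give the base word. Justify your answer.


Remove prefix 'out' from 'outrun' to get root 'run'.

run


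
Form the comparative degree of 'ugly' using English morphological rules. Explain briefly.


Apply comparative formation (consonant + y: change y to i, add -er): 'ugly' -> 'uglier'.

uglier


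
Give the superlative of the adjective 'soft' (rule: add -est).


Apply superlative formation (add -est): 'soft' -> 'softest'.

softest


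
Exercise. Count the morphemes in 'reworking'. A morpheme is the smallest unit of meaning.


Decomposition: re- (prefix) + work (root) + -ing (suffix) = 3 morpheme(s)

3 morphemes


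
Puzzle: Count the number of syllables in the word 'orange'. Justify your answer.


Break 'orange' into syllables: or-ange -> or | ange = 2 syllables

2 syllables


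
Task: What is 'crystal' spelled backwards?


Reverse 'crystal' character by character: 'latsyrc'.

latsyrc


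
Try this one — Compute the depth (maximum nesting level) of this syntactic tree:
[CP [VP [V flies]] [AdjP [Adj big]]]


Count bracket nesting levels:
'[' at pos 0: depth = 1
'[' at pos 4: depth = 2
'[' at pos 8: depth = 3
'[' at pos 19: depth = 2
'[' at pos 25: depth = 3
Maximum depth reached: 3

3


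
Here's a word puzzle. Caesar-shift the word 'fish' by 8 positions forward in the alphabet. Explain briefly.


Shift each letter by 8: f -> n, i -> q, s -> a, h -> p. Result: 'nqap'.

nqap


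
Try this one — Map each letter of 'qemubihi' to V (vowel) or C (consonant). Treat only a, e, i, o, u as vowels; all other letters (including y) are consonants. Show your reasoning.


Letter mapping: q = C, e = V, m = C, u = V, b = C, i = V, h = C, i = V.

CVCVCVCV


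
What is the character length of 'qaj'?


Spell out 'qaj' and number each letter: q(1), a(2), j(3). Total: 3 letters.

3


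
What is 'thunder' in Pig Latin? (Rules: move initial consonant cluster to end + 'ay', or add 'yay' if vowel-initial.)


'thunder': move consonant cluster 'th' to end and add 'ay': 'underthay'.

underthay


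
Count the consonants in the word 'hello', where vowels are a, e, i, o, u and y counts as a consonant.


Consonants in 'hello': h, l, l = 3 consonants.

3


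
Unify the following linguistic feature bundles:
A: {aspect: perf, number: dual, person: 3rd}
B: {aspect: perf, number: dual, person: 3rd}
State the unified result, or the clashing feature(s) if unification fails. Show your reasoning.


Compare features:
aspect: A=perf vs B=perf -> unified: perf
number: A=dual vs B=dual -> unified: dual
person: A=3rd vs B=3rd -> unified: 3rd
No clashes found.

Unified: {aspect: perf, number: dual, person: 3rd}


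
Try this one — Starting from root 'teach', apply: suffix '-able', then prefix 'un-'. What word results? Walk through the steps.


Step 1: Add suffix '-able' to 'teach' = 'teachable'
Step 2: Add prefix 'un-' to 'teachable' = 'unteachable'

unteachable


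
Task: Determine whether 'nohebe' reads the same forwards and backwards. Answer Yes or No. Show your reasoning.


Forward: 'nohebe'
Reversed: 'ebehon'
They differ.

No


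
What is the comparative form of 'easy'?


Apply comparative formation (consonant + y: change y to i, add -er): 'easy' -> 'easier'.

easier


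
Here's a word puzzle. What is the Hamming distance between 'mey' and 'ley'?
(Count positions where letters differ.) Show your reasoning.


Alignment:
Position 1: 'm' vs 'l' = DIFFER
Position 2: 'e' vs 'e' = match
Position 3: 'y' vs 'y' = match
Total differences: 1

1


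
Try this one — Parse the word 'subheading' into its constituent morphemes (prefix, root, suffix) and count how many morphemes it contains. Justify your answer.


Step 1: Identify prefix: 'sub' (meaning: below)
Step 2: Identify root: 'head'
Step 3: Identify suffix(es): 'ing'
Decomposition: sub- (prefix: below) + head (root) + -ing (suffix: ongoing/result)
Total morphemes: 3

3 morphemes (sub- (prefix: below) + head (root) + -ing (suffix: ongoing/result))


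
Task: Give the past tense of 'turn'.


Apply rule: Add -ed. 'turn' becomes 'turned'.

turned


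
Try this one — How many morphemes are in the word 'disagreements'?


Decomposition: dis- (prefix) + agree (root) + -ment (suffix) + -s (plural) = 4 morpheme(s)

4 morphemes


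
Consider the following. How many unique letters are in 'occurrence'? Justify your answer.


Unique letters in 'occurrence': {c, e, n, o, r, u} = 6 distinct letters.

6


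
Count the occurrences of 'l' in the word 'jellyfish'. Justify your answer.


Letter 'l' in 'jellyfish': found at position(s) 3, 4 = 2 occurrence(s).

2


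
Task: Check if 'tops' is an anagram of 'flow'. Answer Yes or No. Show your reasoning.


Sorted letters of 'tops': 'opst'
Sorted letters of 'flow': 'flow'
They do not match.

No


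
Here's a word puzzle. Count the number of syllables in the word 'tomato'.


Break 'tomato' into syllables: to-ma-to -> to | ma | to = 3 syllables

3 syllables


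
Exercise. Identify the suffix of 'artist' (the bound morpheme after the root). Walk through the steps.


The word 'artist' = 'art' (root) + '-ist' (suffix). The suffix is '-ist'.

ist


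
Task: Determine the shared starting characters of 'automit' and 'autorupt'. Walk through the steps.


Compare from the start: 4 characters match: 'auto'. Mismatch at position 5: 'm' vs 'r'.

auto


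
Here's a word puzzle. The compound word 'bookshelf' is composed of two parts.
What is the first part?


Split 'bookshelf' into 'book' + 'shelf'. The first part is 'book'.

book


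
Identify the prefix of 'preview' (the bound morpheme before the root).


The word 'preview' = 'pre' (prefix) + 'view' (root). The prefix is 'pre'.

pre


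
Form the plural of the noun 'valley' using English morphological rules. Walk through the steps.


Apply rule: Add -s. 'valley' becomes 'valleys'.

valleys


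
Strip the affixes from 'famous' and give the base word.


Remove suffix '-ous' from 'famous' to get root 'fame'.

fame


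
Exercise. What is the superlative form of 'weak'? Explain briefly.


Apply superlative formation (add -est): 'weak' -> 'weakest'.

weakest


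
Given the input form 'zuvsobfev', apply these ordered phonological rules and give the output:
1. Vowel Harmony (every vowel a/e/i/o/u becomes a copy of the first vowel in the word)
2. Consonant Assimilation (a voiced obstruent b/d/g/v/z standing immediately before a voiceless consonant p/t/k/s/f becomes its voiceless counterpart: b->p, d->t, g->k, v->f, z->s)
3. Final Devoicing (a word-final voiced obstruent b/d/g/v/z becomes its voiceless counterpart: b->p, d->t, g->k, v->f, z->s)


Starting form: 'zuvsobfev'
Rule 1: Vowel Harmony: all vowels become 'u' (matching first vowel). 'zuvsobfev' -> 'zuvsubfuv'
Rule 2: Consonant Assimilation: voiced obstruent before voiceless consonant becomes voiceless ('vs' -> 'fs', 'bf' -> 'pf'). 'zuvsubfuv' -> 'zufsupfuv'
Rule 3: Final Devoicing: word-final voiced obstruent 'v' becomes voiceless 'f'. 'zufsupfuv' -> 'zufsupfuf'
Final form: 'zufsupfuf'

zufsupfuf


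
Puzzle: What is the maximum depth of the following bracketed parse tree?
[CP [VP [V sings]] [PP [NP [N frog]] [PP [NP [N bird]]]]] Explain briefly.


Count bracket nesting levels:
'[' at pos 0: depth = 1
'[' at pos 4: depth = 2
'[' at pos 8: depth = 3
'[' at pos 19: depth = 2
'[' at pos 23: depth = 3
'[' at pos 27: depth = 4
'[' at pos 37: depth = 3
'[' at pos 41: depth = 4
'[' at pos 45: depth = 5
Maximum depth reached: 5

5


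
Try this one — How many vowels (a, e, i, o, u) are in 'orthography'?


Vowels in 'orthography': o, o, a = 3 vowels.

3


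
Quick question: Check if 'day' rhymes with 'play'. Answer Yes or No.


Rime (stressed vowel + following sounds) of 'day': -ay = /eɪ/
Rime of 'play': -ay = /eɪ/
/eɪ/ and /eɪ/ are the same ending sound, so the words rhyme.

Yes


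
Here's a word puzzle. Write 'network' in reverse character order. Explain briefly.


Reverse 'network' character by character: 'krowten'.

krowten


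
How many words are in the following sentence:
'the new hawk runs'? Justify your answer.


Split into words: the | new | hawk | runs = 4 words.

4


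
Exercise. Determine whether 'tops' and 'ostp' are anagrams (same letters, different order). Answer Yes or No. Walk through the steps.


Sorted letters of 'tops': 'opst'
Sorted letters of 'ostp': 'opst'
They match.

Yes


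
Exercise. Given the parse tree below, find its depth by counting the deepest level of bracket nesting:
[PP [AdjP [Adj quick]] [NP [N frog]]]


Count bracket nesting levels:
'[' at pos 0: depth = 1
'[' at pos 4: depth = 2
'[' at pos 10: depth = 3
'[' at pos 23: depth = 2
'[' at pos 27: depth = 3
Maximum depth reached: 3

3


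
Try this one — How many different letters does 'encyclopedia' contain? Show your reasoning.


Unique letters in 'encyclopedia': {a, c, d, e, i, l, n, o, p, y} = 10 distinct letters.

10


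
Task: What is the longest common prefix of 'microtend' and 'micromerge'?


Compare from the start: 5 characters match: 'micro'. Mismatch at position 6: 't' vs 'm'.

micro


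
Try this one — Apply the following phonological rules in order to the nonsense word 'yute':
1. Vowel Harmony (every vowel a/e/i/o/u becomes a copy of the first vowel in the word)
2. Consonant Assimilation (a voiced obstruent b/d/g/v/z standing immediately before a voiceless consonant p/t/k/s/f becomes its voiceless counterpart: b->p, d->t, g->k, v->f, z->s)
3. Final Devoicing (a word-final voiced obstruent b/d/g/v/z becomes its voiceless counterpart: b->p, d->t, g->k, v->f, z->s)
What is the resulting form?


Starting form: 'yute'
Rule 1: Vowel Harmony: all vowels become 'u' (matching first vowel). 'yute' -> 'yutu'
Rule 2: Consonant Assimilation: no voiced obstruent (b/d/g/v/z) stands immediately before a voiceless consonant (p/t/k/s/f). No change.
Rule 3: Final Devoicing: the word ends in the vowel 'u', not a consonant. No change.
Final form: 'yutu'

yutu


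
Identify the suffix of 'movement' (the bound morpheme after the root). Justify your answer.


The word 'movement' = 'move' (root) + '-ment' (suffix). The suffix is '-ment'.

ment


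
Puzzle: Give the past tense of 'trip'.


Apply rule: Double final consonant and add -ed. 'trip' becomes 'tripped'.

tripped


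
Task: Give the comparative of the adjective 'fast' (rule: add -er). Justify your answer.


Apply comparative formation (add -er): 'fast' -> 'faster'.

faster


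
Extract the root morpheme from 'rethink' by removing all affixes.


Remove prefix 're' from 'rethink' to get root 'think'.

think


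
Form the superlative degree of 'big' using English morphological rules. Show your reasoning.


Apply superlative formation (double final consonant, add -est): 'big' -> 'biggest'.

biggest


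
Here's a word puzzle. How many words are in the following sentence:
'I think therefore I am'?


Split into words: I | think | therefore | I | am = 5 words.

5


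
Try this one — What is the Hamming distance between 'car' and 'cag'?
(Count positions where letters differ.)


Alignment:
Position 1: 'c' vs 'c' = match
Position 2: 'a' vs 'a' = match
Position 3: 'r' vs 'g' = DIFFER
Total differences: 1

1


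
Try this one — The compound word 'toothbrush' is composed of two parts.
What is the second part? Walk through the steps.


Split 'toothbrush' into 'tooth' + 'brush'. The second part is 'brush'.

brush


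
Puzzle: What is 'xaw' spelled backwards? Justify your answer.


Reverse 'xaw' character by character: 'wax'.

wax


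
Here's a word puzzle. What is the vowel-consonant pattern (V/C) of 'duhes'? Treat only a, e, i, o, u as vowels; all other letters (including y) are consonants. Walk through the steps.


Letter mapping: d = C, u = V, h = C, e = V, s = C.

CVCVC


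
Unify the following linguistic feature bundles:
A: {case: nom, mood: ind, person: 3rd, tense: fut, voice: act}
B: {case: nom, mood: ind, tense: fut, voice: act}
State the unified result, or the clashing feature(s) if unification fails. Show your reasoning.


Compare features:
case: A=nom vs B=nom -> unified: nom
mood: A=ind vs B=ind -> unified: ind
person: A=3rd vs B=_ -> unified: 3rd
tense: A=fut vs B=fut -> unified: fut
voice: A=act vs B=act -> unified: act
No clashes found.

Unified: {case: nom, mood: ind, person: 3rd, tense: fut, voice: act}


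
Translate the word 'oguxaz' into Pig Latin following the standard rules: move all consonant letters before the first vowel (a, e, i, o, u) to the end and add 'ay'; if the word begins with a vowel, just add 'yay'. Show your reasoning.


'oguxaz' starts with a vowel, so add 'yay': 'oguxazyay'.

oguxazyay


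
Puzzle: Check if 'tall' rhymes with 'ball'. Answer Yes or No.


Rime (stressed vowel + following sounds) of 'tall': -all = /ɔːl/
Rime of 'ball': -all = /ɔːl/
/ɔːl/ and /ɔːl/ are the same ending sound, so the words rhyme.

Yes


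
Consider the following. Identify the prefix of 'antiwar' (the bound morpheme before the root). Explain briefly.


The word 'antiwar' = 'anti' (prefix) + 'war' (root). The prefix is 'anti'.

anti


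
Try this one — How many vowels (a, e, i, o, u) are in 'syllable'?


Vowels in 'syllable': a, e = 2 vowels.

2


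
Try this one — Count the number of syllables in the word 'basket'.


Break 'basket' into syllables: bas-ket -> bas | ket = 2 syllables

2 syllables


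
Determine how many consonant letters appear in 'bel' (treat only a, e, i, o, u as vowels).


Consonants in 'bel': b, l = 2 consonants.

2


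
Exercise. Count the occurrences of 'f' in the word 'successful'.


Letter 'f' in 'successful': found at position(s) 8 = 1 occurrence(s).

1


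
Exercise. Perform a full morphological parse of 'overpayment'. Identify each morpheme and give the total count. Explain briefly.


Step 1: Identify prefix: 'over' (meaning: excessively)
Step 2: Identify root: 'pay'
Step 3: Identify suffix(es): 'ment'
Decomposition: over- (prefix: excessively) + pay (root) + -ment (suffix: action/result)
Total morphemes: 3

3 morphemes (over- (prefix: excessively) + pay (root) + -ment (suffix: action/result))


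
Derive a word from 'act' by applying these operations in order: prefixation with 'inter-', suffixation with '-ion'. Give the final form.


Step 1: Add prefix 'inter-' to 'act' = 'interact'
Step 2: Add suffix '-ion' to 'interact' = 'interaction'

interaction


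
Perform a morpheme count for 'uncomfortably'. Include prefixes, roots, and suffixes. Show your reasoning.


Decomposition: un- (prefix) + comfort (root) + -able (suffix) + -ly (suffix) = 4 morpheme(s)

4 morphemes


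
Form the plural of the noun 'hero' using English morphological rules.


Apply rule: Add -es (consonant + o). 'hero' becomes 'heroes'.

heroes


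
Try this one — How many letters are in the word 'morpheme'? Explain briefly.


Spell out 'morpheme' and number each letter: m(1), o(2), r(3), p(4), h(5), e(6), m(7), e(8). Total: 8 letters.

8


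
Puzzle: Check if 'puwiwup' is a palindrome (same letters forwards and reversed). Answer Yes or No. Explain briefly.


Forward: 'puwiwup'
Reversed: 'puwiwup'
They are identical.

Yes


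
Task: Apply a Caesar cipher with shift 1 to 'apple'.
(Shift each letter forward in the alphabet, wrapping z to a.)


Shift each letter by 1: a -> b, p -> q, p -> q, l -> m, e -> f. Result: 'bqqmf'.

bqqmf


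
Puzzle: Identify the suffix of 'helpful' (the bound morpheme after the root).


The word 'helpful' = 'help' (root) + '-ful' (suffix). The suffix is '-ful'.

ful


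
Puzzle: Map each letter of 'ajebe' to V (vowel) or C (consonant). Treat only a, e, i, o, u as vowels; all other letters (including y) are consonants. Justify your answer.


Letter mapping: a = V, j = C, e = V, b = C, e = V.

VCVCV


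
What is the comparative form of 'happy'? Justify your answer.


Apply comparative formation (consonant + y: change y to i, add -er): 'happy' -> 'happier'.

happier


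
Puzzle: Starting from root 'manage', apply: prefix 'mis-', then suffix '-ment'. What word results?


Step 1: Add prefix 'mis-' to 'manage' = 'mismanage'
Step 2: Add suffix '-ment' to 'mismanage' = 'mismanagement'

mismanagement


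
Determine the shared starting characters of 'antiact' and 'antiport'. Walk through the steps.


Compare from the start: 4 characters match: 'anti'. Mismatch at position 5: 'a' vs 'p'.

anti


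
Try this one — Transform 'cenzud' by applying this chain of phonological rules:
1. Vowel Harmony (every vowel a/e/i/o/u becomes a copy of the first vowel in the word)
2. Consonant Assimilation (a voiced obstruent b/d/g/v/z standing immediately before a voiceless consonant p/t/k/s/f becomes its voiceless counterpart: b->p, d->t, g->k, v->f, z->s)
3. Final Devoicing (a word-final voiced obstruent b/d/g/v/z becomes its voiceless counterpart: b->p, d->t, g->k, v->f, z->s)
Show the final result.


Starting form: 'cenzud'
Rule 1: Vowel Harmony: all vowels become 'e' (matching first vowel). 'cenzud' -> 'cenzed'
Rule 2: Consonant Assimilation: no voiced obstruent (b/d/g/v/z) stands immediately before a voiceless consonant (p/t/k/s/f). No change.
Rule 3: Final Devoicing: word-final voiced obstruent 'd' becomes voiceless 't'. 'cenzed' -> 'cenzet'
Final form: 'cenzet'

cenzet


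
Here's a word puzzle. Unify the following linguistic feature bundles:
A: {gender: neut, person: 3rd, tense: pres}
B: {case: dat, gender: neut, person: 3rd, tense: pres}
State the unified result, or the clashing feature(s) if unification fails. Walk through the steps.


Compare features:
case: A=_ vs B=dat -> unified: dat
gender: A=neut vs B=neut -> unified: neut
person: A=3rd vs B=3rd -> unified: 3rd
tense: A=pres vs B=pres -> unified: pres
No clashes found.

Unified: {case: dat, gender: neut, person: 3rd, tense: pres}


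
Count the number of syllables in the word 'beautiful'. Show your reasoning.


Break 'beautiful' into syllables: beau-ti-ful -> beau | ti | ful = 3 syllables

3 syllables


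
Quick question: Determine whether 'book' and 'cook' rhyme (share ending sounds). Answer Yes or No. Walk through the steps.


Rime (stressed vowel + following sounds) of 'book': -ook = /ʊk/
Rime of 'cook': -ook = /ʊk/
/ʊk/ and /ʊk/ are the same ending sound, so the words rhyme.

Yes


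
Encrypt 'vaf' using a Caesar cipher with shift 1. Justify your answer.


Shift each letter by 1: v -> w, a -> b, f -> g. Result: 'wbg'.

wbg


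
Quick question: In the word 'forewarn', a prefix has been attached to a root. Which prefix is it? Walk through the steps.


The word 'forewarn' = 'fore' (prefix) + 'warn' (root). The prefix is 'fore'.

fore


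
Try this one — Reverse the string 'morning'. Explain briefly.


Reverse 'morning' character by character: 'gninrom'.

gninrom


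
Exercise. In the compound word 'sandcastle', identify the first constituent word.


Split 'sandcastle' into 'sand' + 'castle'. The first part is 'sand'.

sand


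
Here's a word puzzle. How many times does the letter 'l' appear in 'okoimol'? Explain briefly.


Letter 'l' in 'okoimol': found at position(s) 7 = 1 occurrence(s).

1


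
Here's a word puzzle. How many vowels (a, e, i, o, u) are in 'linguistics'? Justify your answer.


Vowels in 'linguistics': i, u, i, i = 4 vowels.

4


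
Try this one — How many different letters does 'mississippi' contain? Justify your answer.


Unique letters in 'mississippi': {i, m, p, s} = 4 distinct letters.

4


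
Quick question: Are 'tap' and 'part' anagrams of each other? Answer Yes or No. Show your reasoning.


Sorted letters of 'tap': 'apt'
Sorted letters of 'part': 'aprt'
They do not match.

No


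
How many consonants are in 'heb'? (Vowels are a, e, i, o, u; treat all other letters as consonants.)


Consonants in 'heb': h, b = 2 consonants.

2


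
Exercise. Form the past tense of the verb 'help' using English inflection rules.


Apply rule: Add -ed. 'help' becomes 'helped'.

helped


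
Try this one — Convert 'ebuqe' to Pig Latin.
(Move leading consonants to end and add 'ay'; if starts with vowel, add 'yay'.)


'ebuqe' starts with a vowel, so add 'yay': 'ebuqeyay'.

ebuqeyay


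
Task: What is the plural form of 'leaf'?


Apply rule: Change -f to -ves. 'leaf' becomes 'leaves'.

leaves


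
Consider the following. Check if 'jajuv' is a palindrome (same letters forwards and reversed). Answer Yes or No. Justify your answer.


Forward: 'jajuv'
Reversed: 'vujaj'
They differ.

No


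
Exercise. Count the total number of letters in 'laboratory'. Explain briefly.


Spell out 'laboratory' and number each letter: l(1), a(2), b(3), o(4), r(5), a(6), t(7), o(8), r(9), y(10). Total: 10 letters.

10


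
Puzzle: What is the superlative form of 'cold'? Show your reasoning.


Apply superlative formation (add -est): 'cold' -> 'coldest'.

coldest


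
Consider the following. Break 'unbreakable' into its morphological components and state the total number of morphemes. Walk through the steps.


Step 1: Identify prefix: 'un' (meaning: not/reverse)
Step 2: Identify root: 'break'
Step 3: Identify suffix(es): 'able'
Decomposition: un- (prefix: not/reverse) + break (root) + -able (suffix: capable of)
Total morphemes: 3

3 morphemes (un- (prefix: not/reverse) + break (root) + -able (suffix: capable of))


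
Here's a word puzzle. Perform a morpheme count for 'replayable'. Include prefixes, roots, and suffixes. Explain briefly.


Decomposition: re- (prefix) + play (root) + -able (suffix) = 3 morpheme(s)

3 morphemes


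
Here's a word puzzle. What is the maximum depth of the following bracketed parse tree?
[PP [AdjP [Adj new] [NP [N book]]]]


Count bracket nesting levels:
'[' at pos 0: depth = 1
'[' at pos 4: depth = 2
'[' at pos 10: depth = 3
'[' at pos 20: depth = 3
'[' at pos 24: depth = 4
Maximum depth reached: 4

4


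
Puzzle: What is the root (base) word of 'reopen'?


Remove prefix 're' from 'reopen' to get root 'open'.

open


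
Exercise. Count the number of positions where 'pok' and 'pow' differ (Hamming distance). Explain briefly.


Alignment:
Position 1: 'p' vs 'p' = match
Position 2: 'o' vs 'o' = match
Position 3: 'k' vs 'w' = DIFFER
Total differences: 1

1


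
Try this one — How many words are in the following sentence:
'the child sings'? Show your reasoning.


Split into words: the | child | sings = 3 words.

3


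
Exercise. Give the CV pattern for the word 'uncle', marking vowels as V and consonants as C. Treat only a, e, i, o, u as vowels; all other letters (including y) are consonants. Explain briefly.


Letter mapping: u = V, n = C, c = C, l = C, e = V.

VCCCV


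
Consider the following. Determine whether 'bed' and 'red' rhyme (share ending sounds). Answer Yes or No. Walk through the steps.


Rime (stressed vowel + following sounds) of 'bed': -ed = /ɛd/
Rime of 'red': -ed = /ɛd/
/ɛd/ and /ɛd/ are the same ending sound, so the words rhyme.

Yes


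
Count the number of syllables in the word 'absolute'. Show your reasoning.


Break 'absolute' into syllables: ab-so-lute -> ab | so | lute = 3 syllables

3 syllables


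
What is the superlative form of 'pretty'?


Apply superlative formation (consonant + y: change y to i, add -est): 'pretty' -> 'prettiest'.

prettiest


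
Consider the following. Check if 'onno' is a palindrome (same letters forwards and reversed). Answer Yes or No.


Forward: 'onno'
Reversed: 'onno'
They are identical.

Yes


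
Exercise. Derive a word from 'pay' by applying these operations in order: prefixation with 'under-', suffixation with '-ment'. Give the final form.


Step 1: Add prefix 'under-' to 'pay' = 'underpay'
Step 2: Add suffix '-ment' to 'underpay' = 'underpayment'

underpayment


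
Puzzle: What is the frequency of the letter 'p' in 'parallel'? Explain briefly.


Letter 'p' in 'parallel': found at position(s) 1 = 1 occurrence(s).

1


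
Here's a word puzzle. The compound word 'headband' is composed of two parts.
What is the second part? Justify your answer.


Split 'headband' into 'head' + 'band'. The second part is 'band'.

band


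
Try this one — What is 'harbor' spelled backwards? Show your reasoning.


Reverse 'harbor' character by character: 'robrah'.

robrah


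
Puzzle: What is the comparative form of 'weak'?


Apply comparative formation (add -er): 'weak' -> 'weaker'.

weaker


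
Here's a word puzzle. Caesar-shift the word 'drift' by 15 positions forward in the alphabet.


Shift each letter by 15: d -> s, r -> g, i -> x, f -> u, t -> i. Result: 'sgxui'.

sgxui


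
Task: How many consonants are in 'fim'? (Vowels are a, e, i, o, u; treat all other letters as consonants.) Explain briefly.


Consonants in 'fim': f, m = 2 consonants.

2


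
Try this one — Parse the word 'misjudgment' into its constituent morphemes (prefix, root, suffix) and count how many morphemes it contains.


Step 1: Identify prefix: 'mis' (meaning: wrongly)
Step 2: Identify root: 'judge'
Step 3: Identify suffix(es): 'ment'
Decomposition: mis- (prefix: wrongly) + judge (root) + -ment (suffix: action/result)
Total morphemes: 3

3 morphemes (mis- (prefix: wrongly) + judge (root) + -ment (suffix: action/result))


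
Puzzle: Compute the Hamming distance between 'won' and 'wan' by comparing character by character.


Alignment:
Position 1: 'w' vs 'w' = match
Position 2: 'o' vs 'a' = DIFFER
Position 3: 'n' vs 'n' = match
Total differences: 1

1


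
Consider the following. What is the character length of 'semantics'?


Spell out 'semantics' and number each letter: s(1), e(2), m(3), a(4), n(5), t(6), i(7), c(8), s(9). Total: 9 letters.

9


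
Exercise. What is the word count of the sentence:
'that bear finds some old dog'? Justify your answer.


Split into words: that | bear | finds | some | old | dog = 6 words.

6


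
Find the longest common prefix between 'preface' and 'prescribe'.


Compare from the start: 3 characters match: 'pre'. Mismatch at position 4: 'f' vs 's'.

pre


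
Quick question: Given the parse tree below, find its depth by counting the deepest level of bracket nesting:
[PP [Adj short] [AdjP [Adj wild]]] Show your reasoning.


Count bracket nesting levels:
'[' at pos 0: depth = 1
'[' at pos 4: depth = 2
'[' at pos 16: depth = 2
'[' at pos 22: depth = 3
Maximum depth reached: 3

3


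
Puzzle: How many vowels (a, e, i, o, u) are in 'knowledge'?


Vowels in 'knowledge': o, e, e = 3 vowels.

3


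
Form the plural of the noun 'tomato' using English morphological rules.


Apply rule: Add -es (consonant + o). 'tomato' becomes 'tomatoes'.

tomatoes


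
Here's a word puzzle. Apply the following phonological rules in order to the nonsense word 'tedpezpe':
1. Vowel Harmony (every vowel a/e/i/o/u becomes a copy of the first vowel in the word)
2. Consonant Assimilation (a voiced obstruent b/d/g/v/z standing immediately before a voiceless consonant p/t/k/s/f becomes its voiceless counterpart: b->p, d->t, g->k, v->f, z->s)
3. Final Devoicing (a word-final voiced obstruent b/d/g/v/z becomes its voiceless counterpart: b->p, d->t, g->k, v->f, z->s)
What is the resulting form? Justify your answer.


Starting form: 'tedpezpe'
Rule 1: Vowel Harmony: all vowels already match. No change.
Rule 2: Consonant Assimilation: voiced obstruent before voiceless consonant becomes voiceless ('dp' -> 'tp', 'zp' -> 'sp'). 'tedpezpe' -> 'tetpespe'
Rule 3: Final Devoicing: the word ends in the vowel 'e', not a consonant. No change.
Final form: 'tetpespe'

tetpespe


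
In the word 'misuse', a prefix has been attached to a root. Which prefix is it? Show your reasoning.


The word 'misuse' = 'mis' (prefix) + 'use' (root). The prefix is 'mis'.

mis


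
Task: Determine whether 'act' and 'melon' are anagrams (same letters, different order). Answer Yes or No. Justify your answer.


Sorted letters of 'act': 'act'
Sorted letters of 'melon': 'elmno'
They do not match.

No


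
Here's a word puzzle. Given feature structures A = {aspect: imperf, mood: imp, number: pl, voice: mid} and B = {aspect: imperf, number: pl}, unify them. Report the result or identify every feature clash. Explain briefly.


Compare features:
aspect: A=imperf vs B=imperf -> unified: imperf
mood: A=imp vs B=_ -> unified: imp
number: A=pl vs B=pl -> unified: pl
voice: A=mid vs B=_ -> unified: mid
No clashes found.

Unified: {aspect: imperf, mood: imp, number: pl, voice: mid}


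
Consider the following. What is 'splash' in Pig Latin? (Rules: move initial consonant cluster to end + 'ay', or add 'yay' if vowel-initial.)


'splash': move consonant cluster 'spl' to end and add 'ay': 'ashsplay'.

ashsplay


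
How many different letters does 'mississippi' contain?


Unique letters in 'mississippi': {i, m, p, s} = 4 distinct letters.

4


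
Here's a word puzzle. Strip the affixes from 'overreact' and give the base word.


Remove prefix 'over' from 'overreact' to get root 'react'.

react


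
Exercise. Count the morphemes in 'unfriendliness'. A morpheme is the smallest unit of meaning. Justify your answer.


Decomposition: un- (prefix) + friend (root) + -ly (suffix) + -ness (suffix) = 4 morpheme(s)

4 morphemes


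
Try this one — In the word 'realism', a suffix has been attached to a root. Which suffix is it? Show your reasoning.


The word 'realism' = 'real' (root) + '-ism' (suffix). The suffix is '-ism'.

ism


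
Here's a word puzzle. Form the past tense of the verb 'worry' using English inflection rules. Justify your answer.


Apply rule: Change -y to -ied. 'worry' becomes 'worried'.

worried


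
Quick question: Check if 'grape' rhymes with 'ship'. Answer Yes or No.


Rime (stressed vowel + following sounds) of 'grape': -ape = /eɪp/
Rime of 'ship': -ip = /ɪp/
/eɪp/ and /ɪp/ are different ending sounds, so the words do not rhyme.

No


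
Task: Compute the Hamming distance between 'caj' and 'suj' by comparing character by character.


Alignment:
Position 1: 'c' vs 's' = DIFFER
Position 2: 'a' vs 'u' = DIFFER
Position 3: 'j' vs 'j' = match
Total differences: 2

2


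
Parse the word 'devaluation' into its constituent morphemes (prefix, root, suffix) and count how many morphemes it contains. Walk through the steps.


Step 1: Identify prefix: 'de' (meaning: reverse/remove)
Step 2: Identify root: 'value'
Step 3: Identify suffix(es): 'ation'
Decomposition: de- (prefix: reverse/remove) + value (root) + -ation (suffix: act of)
Total morphemes: 3

3 morphemes (de- (prefix: reverse/remove) + value (root) + -ation (suffix: act of))


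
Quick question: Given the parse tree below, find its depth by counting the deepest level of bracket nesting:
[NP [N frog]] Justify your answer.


Count bracket nesting levels:
'[' at pos 0: depth = 1
'[' at pos 4: depth = 2
Maximum depth reached: 2

2


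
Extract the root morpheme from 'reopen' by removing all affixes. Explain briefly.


Remove prefix 're' from 'reopen' to get root 'open'.

open


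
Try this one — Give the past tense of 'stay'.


Apply rule: Add -ed. 'stay' becomes 'stayed'.

stayed


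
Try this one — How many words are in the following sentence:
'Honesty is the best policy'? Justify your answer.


Split into words: Honesty | is | the | best | policy = 5 words.

5


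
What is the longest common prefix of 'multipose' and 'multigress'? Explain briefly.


Compare from the start: 5 characters match: 'multi'. Mismatch at position 6: 'p' vs 'g'.

multi
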